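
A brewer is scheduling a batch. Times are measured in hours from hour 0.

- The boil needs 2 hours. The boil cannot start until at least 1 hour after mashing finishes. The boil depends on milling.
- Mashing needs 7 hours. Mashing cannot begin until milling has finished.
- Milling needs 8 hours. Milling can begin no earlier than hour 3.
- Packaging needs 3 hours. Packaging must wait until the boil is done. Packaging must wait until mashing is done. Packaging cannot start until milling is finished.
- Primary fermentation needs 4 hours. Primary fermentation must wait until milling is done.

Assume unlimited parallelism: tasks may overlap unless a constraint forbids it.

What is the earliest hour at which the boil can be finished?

Milling cannot begin until its own release at hour 3. It runs from hour 3 to 3 + 8 = hour 11.
Mashing waits on milling (finishes hour 11), so it starts at hour 11 and finishes at 11 + 7 = hour 18.
The boil has to wait for mashing (finishes hour 18, plus 1-hour gap → hour 19); milling (finishes hour 11). The latest of these is hour 19, so the boil runs hour 19 to 19 + 2 = hour 21.

21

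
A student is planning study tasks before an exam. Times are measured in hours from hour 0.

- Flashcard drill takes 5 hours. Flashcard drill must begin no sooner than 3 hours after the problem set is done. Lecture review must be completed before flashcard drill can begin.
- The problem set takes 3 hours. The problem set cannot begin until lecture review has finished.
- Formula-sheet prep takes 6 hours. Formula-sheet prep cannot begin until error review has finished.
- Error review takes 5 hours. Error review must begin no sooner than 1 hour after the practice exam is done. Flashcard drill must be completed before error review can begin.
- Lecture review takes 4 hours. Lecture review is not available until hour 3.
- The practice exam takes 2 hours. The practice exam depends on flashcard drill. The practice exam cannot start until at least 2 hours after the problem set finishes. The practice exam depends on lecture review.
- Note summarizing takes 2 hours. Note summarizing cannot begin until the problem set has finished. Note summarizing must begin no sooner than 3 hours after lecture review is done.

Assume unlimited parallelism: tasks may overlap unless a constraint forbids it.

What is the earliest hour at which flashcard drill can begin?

13

Lecture review waits on its own release at hour 3, so it starts at hour 3 and finishes at 3 + 4 = hour 7.
After lecture review (finishes hour 7), the problem set can start at hour 7 and finishes at hour 10.
Flashcard drill waits on the problem set (finishes hour 10, plus 3-hour gap → hour 13); lecture review (finishes hour 7). The latest of these is hour 13, which is the earliest flashcard drill can start.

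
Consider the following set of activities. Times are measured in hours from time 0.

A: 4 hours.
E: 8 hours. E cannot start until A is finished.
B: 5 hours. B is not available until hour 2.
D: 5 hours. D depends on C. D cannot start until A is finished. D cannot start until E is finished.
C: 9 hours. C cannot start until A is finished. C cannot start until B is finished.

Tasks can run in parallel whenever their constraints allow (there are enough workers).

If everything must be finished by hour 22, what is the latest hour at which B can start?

3

Nothing follows D; the deadline of hour 22 is its only limit. It must start by 22 − 5 = hour 17.
C has to be done before D (must start by hour 17). That means finishing by hour 17, i.e. starting by 17 − 9 = hour 8.
B has to be done before C (must start by hour 8). That means finishing by hour 8, i.e. starting by 8 − 5 = hour 3.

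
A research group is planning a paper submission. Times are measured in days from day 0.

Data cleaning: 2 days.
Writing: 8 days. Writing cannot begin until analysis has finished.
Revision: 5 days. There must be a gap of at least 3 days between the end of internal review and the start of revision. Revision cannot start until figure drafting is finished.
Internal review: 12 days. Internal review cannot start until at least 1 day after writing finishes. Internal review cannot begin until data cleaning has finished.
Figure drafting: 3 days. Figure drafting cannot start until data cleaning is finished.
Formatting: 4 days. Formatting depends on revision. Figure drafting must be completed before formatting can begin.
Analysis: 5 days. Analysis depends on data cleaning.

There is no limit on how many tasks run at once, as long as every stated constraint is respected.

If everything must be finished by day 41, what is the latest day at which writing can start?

8

To finish by day 41, formatting (duration 4) must start no later than day 37.
Revision must finish before formatting (must start by day 37). With a 5-day duration, revision must start by 37 − 5 = day 32.
Since revision (must start by day 32, minus 3-day gap → day 29) depends on it, internal review must finish by day 29. Backing off its 12-day duration gives a latest start of day 17.
Writing feeds into internal review (must start by day 17, minus 1-day gap → day 16); so writing must finish by day 16 and therefore start by day 8.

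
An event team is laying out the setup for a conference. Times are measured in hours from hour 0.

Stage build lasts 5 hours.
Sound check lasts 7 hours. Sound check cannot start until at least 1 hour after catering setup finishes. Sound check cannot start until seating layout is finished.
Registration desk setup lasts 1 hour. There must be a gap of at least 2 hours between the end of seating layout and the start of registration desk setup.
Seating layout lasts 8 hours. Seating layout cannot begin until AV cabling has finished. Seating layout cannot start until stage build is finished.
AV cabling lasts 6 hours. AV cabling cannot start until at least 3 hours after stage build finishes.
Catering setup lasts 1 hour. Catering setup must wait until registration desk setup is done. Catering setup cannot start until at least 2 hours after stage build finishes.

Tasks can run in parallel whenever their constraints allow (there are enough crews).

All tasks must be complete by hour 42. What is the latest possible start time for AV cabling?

16

To finish by hour 42, sound check (duration 7) must start no later than hour 35.
Catering setup has to be done before sound check (must start by hour 35, minus 1-hour gap → hour 34). That means finishing by hour 34, i.e. starting by 34 − 1 = hour 33.
Registration desk setup must finish before catering setup (must start by hour 33). With a 1-hour duration, registration desk setup must start by 33 − 1 = hour 32.
Seating layout feeds registration desk setup (must start by hour 32, minus 2-hour gap → hour 30); sound check (must start by hour 35). Taking the minimum, seating layout must finish by hour 30 and start by 30 − 8 = hour 22.
AV cabling must finish before seating layout (must start by hour 22). With a 6-hour duration, AV cabling must start by 22 − 6 = hour 16.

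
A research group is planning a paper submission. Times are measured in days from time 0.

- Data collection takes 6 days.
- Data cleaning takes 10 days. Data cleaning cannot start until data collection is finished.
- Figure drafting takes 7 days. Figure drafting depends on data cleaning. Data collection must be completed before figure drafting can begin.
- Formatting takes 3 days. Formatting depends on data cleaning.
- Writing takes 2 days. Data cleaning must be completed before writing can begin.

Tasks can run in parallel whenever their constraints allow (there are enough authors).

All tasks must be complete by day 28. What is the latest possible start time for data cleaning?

Nothing follows figure drafting; the deadline of day 28 is its only limit. It must start by 28 − 7 = day 21.
Writing has no dependents, so it just needs to finish by day 28. Starting by 28 − 2 = day 26 achieves that.
To finish by day 28, formatting (duration 3) must start no later than day 25.
For data cleaning: figure drafting (must start by day 21); writing (must start by day 26); formatting (must start by day 25). The most restrictive is day 21; with a 10-day duration, data cleaning must start by day 11.

11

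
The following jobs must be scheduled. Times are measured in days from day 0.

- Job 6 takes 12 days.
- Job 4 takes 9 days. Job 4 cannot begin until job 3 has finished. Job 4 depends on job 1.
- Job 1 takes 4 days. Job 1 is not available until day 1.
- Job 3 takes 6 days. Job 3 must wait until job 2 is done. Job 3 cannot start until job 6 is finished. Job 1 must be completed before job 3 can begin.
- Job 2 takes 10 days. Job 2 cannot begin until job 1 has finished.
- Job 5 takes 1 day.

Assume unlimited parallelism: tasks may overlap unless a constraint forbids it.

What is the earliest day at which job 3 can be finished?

Job 6 has no prerequisites, so it starts at day 0 and finishes at day 12.
Job 1 waits on its own release at day 1, so it starts at day 1 and finishes at 1 + 4 = day 5.
Job 2 waits on job 1 (finishes day 5), so it starts at day 5 and finishes at 5 + 10 = day 15.
Job 3 cannot start until job 2 (finishes day 15); job 6 (finishes day 12); job 1 (finishes day 5). The controlling bound is day 15, so job 3 finishes at 15 + 6 = day 21.

21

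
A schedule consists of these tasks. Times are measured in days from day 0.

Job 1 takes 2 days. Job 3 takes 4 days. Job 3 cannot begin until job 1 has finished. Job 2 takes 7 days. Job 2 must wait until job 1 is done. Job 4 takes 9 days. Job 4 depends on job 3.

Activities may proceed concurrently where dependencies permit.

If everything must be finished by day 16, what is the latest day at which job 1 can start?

To finish by day 16, job 2 (duration 7) must start no later than day 9.
Job 4 must finish by day 16; it takes 9 days, so it must start by 16 − 9 = day 7.
Job 3 has to be done before job 4 (must start by day 7). That means finishing by day 7, i.e. starting by 7 − 4 = day 3.
For job 1: job 2 (must start by day 9); job 3 (must start by day 3). The most restrictive is day 3; with a 2-day duration, job 1 must start by day 1.

1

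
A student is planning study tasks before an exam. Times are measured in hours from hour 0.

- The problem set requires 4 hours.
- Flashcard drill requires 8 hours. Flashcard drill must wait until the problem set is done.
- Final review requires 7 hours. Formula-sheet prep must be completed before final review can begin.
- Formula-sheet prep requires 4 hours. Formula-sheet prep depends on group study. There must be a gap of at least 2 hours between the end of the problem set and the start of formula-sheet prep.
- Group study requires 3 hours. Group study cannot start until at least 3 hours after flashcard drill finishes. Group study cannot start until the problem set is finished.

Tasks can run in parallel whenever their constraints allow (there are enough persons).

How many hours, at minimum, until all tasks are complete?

Nothing blocks the problem set, so it runs from hour 0 to hour 4.
After the problem set (finishes hour 4), flashcard drill can start at hour 4 and finishes at hour 12.
Group study needs all of flashcard drill (finishes hour 12, plus 3-hour gap → hour 15); the problem set (finishes hour 4). That puts its earliest start at hour 15; it finishes at 15 + 3 = hour 18.
Formula-sheet prep has to wait for group study (finishes hour 18); the problem set (finishes hour 4, plus 2-hour gap → hour 6). The latest of these is hour 18, so formula-sheet prep runs hour 18 to 18 + 4 = hour 22.
Final review waits on formula-sheet prep (finishes hour 22), so it starts at hour 22 and finishes at 22 + 7 = hour 29.
All tasks are finished once the last one completes. Finish times: The problem set at 4, Flashcard drill at 12, Group study at 18, Formula-sheet prep at 22, Final review at 29. The latest is hour 29.

29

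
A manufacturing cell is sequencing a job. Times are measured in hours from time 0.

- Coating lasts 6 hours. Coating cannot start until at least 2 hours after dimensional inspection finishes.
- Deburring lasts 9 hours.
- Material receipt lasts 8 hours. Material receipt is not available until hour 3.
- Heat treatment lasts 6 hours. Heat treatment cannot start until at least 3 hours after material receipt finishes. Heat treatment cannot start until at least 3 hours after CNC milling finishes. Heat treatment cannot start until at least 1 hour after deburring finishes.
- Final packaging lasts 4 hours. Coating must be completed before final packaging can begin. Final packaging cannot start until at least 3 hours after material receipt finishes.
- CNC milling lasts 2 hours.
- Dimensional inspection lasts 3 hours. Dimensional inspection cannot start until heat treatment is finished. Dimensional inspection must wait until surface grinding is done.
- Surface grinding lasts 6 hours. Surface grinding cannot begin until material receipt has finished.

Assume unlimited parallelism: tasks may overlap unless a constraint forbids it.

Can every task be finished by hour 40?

CNC milling can start immediately at hour 0; it finishes at hour 2.
Nothing blocks deburring, so it runs from hour 0 to hour 9.
Material receipt waits on its own release at hour 3, so it starts at hour 3 and finishes at 3 + 8 = hour 11.
Surface grinding cannot begin until material receipt (finishes hour 11). It runs from hour 11 to 11 + 6 = hour 17.
Heat treatment cannot start until material receipt (finishes hour 11, plus 3-hour gap → hour 14); CNC milling (finishes hour 2, plus 3-hour gap → hour 5); deburring (finishes hour 9, plus 1-hour gap → hour 10). The controlling bound is hour 14, so heat treatment finishes at 14 + 6 = hour 20.
Dimensional inspection needs all of heat treatment (finishes hour 20); surface grinding (finishes hour 17). That puts its earliest start at hour 20; it finishes at 20 + 3 = hour 23.
Coating waits on dimensional inspection (finishes hour 23, plus 2-hour gap → hour 25), so it starts at hour 25 and finishes at 25 + 6 = hour 31.
Final packaging cannot start until coating (finishes hour 31); material receipt (finishes hour 11, plus 3-hour gap → hour 14). The controlling bound is hour 31, so final packaging finishes at 31 + 4 = hour 35.
Every task is finished by hour 35, which is no later than the deadline of 40, so the schedule is feasible.

Yes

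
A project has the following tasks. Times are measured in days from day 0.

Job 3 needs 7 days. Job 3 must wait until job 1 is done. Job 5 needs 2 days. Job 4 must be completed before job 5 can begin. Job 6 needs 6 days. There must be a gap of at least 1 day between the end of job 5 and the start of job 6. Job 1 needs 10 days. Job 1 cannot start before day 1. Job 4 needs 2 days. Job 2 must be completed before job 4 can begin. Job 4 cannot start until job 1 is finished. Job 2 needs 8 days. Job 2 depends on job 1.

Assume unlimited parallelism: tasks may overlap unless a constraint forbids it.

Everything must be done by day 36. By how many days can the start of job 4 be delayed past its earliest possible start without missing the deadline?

6

After its own release at day 1, job 1 can start at day 1 and finishes at day 11.
Job 2 waits on job 1 (finishes day 11), so it starts at day 11 and finishes at 11 + 8 = day 19.
Job 4 cannot start until job 2 (finishes day 19); job 1 (finishes day 11). The controlling bound is day 19, so job 4 finishes at 19 + 2 = day 21.

Working backward from the deadline:
Job 6 must finish by day 36; it takes 6 days, so it must start by 36 − 6 = day 30.
Job 5 has to be done before job 6 (must start by day 30, minus 1-day gap → day 29). That means finishing by day 29, i.e. starting by 29 − 2 = day 27.
Job 4 has to be done before job 5 (must start by day 27). That means finishing by day 27, i.e. starting by 27 − 2 = day 25.
So job 4 can start as early as day 19 and as late as day 25, giving 25 − 19 = 6 days of slack.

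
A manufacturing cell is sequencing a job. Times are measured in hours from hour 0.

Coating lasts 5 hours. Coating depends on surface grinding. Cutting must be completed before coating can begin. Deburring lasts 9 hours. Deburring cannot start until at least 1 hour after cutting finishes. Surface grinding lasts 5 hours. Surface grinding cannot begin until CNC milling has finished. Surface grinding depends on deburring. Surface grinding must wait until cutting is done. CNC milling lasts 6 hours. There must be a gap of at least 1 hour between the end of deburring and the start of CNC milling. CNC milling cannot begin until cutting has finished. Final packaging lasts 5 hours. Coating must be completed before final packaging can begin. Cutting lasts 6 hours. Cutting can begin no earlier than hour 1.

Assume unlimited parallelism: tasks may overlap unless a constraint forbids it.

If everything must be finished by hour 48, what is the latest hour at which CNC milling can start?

Final packaging has no dependents, so it just needs to finish by hour 48. Starting by 48 − 5 = hour 43 achieves that.
Coating must finish before final packaging (must start by hour 43). With a 5-hour duration, coating must start by 43 − 5 = hour 38.
Surface grinding must finish before coating (must start by hour 38). With a 5-hour duration, surface grinding must start by 38 − 5 = hour 33.
CNC milling has to be done before surface grinding (must start by hour 33). That means finishing by hour 33, i.e. starting by 33 − 6 = hour 27.

27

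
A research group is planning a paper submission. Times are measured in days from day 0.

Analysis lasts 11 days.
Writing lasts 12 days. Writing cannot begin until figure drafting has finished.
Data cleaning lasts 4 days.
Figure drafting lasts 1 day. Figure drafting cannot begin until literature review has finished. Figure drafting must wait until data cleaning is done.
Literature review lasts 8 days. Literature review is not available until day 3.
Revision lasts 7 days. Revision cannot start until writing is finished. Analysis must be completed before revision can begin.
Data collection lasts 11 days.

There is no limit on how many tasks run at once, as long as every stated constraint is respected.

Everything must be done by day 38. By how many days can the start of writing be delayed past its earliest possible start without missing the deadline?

7

Nothing blocks data cleaning, so it runs from day 0 to day 4.
After its own release at day 3, literature review can start at day 3 and finishes at day 11.
Figure drafting cannot start until literature review (finishes day 11); data cleaning (finishes day 4). The controlling bound is day 11, so figure drafting finishes at 11 + 1 = day 12.
After figure drafting (finishes day 12), writing can start at day 12 and finishes at day 24.

Working backward from the deadline:
Revision must finish by day 38; it takes 7 days, so it must start by 38 − 7 = day 31.
Writing has to be done before revision (must start by day 31). That means finishing by day 31, i.e. starting by 31 − 12 = day 19.
So writing can start as early as day 12 and as late as day 19, giving 19 − 12 = 7 days of slack.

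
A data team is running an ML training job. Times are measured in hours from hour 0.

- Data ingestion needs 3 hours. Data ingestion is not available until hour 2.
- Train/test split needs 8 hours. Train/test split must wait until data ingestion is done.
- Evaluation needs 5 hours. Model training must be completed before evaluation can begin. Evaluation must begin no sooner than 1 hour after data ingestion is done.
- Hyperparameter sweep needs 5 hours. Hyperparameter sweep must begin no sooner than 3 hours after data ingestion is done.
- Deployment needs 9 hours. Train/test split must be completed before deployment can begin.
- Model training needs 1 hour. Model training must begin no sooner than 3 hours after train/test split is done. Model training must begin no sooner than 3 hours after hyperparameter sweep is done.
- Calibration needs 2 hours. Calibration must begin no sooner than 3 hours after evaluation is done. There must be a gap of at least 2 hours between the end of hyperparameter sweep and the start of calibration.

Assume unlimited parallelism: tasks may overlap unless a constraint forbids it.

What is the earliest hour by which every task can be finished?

27

Data ingestion waits on its own release at hour 2, so it starts at hour 2 and finishes at 2 + 3 = hour 5.
Hyperparameter sweep cannot begin until data ingestion (finishes hour 5, plus 3-hour gap → hour 8). It runs from hour 8 to 8 + 5 = hour 13.
Train/test split cannot begin until data ingestion (finishes hour 5). It runs from hour 5 to 5 + 8 = hour 13.
After train/test split (finishes hour 13), deployment can start at hour 13 and finishes at hour 22.
Model training has to wait for train/test split (finishes hour 13, plus 3-hour gap → hour 16); hyperparameter sweep (finishes hour 13, plus 3-hour gap → hour 16). The latest of these is hour 16, so model training runs hour 16 to 16 + 1 = hour 17.
Evaluation has to wait for model training (finishes hour 17); data ingestion (finishes hour 5, plus 1-hour gap → hour 6). The latest of these is hour 17, so evaluation runs hour 17 to 17 + 5 = hour 22.
Calibration needs all of evaluation (finishes hour 22, plus 3-hour gap → hour 25); hyperparameter sweep (finishes hour 13, plus 2-hour gap → hour 15). That puts its earliest start at hour 25; it finishes at 25 + 2 = hour 27.
All tasks are finished once the last one completes. Finish times: Data ingestion at 5, Train/test split at 13, Hyperparameter sweep at 13, Model training at 17, Evaluation at 22, Calibration at 27, Deployment at 22. The latest is hour 27.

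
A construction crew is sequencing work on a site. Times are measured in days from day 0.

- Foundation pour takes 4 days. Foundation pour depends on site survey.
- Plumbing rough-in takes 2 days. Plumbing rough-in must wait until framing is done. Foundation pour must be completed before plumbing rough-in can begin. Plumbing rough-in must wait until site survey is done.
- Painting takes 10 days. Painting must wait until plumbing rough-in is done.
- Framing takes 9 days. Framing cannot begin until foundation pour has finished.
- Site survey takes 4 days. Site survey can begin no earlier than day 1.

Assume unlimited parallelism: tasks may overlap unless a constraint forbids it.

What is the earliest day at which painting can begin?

Site survey cannot begin until its own release at day 1. It runs from day 1 to 1 + 4 = day 5.
After site survey (finishes day 5), foundation pour can start at day 5 and finishes at day 9.
Framing cannot begin until foundation pour (finishes day 9). It runs from day 9 to 9 + 9 = day 18.
Plumbing rough-in has to wait for framing (finishes day 18); foundation pour (finishes day 9); site survey (finishes day 5). The latest of these is day 18, so plumbing rough-in runs day 18 to 18 + 2 = day 20.
Painting waits on plumbing rough-in (finishes day 20), so the earliest it can start is day 20.

20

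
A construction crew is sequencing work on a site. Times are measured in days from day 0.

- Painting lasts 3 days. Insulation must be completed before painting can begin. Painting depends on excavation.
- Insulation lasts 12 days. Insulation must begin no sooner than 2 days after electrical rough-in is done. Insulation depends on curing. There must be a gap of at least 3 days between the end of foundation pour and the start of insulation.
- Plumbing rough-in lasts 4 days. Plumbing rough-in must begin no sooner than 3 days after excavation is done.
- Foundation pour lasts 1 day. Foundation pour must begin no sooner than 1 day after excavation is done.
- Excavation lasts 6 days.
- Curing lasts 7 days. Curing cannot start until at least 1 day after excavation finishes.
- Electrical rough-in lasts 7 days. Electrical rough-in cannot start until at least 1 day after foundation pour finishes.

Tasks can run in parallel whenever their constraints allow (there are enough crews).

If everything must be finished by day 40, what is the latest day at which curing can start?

18

To finish by day 40, painting (duration 3) must start no later than day 37.
Insulation feeds into painting (must start by day 37); so insulation must finish by day 37 and therefore start by day 25.
Curing has to be done before insulation (must start by day 25). That means finishing by day 25, i.e. starting by 25 − 7 = day 18.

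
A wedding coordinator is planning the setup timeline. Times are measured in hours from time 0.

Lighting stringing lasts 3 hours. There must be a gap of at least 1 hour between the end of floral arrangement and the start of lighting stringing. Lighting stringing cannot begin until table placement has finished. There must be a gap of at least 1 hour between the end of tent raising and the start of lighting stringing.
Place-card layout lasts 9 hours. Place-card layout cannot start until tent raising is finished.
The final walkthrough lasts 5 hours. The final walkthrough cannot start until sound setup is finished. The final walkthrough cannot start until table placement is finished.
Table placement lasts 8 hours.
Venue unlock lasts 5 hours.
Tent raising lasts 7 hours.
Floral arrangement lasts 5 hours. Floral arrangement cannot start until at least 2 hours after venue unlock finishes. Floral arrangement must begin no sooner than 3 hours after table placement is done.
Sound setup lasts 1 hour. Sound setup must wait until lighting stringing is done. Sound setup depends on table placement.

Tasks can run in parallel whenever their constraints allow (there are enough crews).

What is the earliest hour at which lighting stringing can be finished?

20

Table placement has no prerequisites, so it starts at hour 0 and finishes at hour 8.
Tent raising can start immediately at hour 0; it finishes at hour 7.
Venue unlock has no prerequisites, so it starts at hour 0 and finishes at hour 5.
Floral arrangement has to wait for venue unlock (finishes hour 5, plus 2-hour gap → hour 7); table placement (finishes hour 8, plus 3-hour gap → hour 11). The latest of these is hour 11, so floral arrangement runs hour 11 to 11 + 5 = hour 16.
Lighting stringing cannot start until floral arrangement (finishes hour 16, plus 1-hour gap → hour 17); table placement (finishes hour 8); tent raising (finishes hour 7, plus 1-hour gap → hour 8). The controlling bound is hour 17, so lighting stringing finishes at 17 + 3 = hour 20.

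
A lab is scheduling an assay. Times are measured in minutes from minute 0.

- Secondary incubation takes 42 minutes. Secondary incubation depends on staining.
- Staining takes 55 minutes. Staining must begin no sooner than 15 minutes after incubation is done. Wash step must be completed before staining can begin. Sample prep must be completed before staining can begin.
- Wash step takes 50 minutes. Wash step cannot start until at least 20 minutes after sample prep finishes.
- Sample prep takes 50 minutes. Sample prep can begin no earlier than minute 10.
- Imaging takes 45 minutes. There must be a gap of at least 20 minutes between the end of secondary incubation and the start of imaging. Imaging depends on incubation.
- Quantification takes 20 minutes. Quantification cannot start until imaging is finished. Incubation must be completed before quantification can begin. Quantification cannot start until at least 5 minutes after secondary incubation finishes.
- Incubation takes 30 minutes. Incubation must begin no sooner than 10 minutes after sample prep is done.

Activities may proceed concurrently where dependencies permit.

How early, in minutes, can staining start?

Sample prep cannot begin until its own release at minute 10. It runs from minute 10 to 10 + 50 = minute 60.
Wash step waits on sample prep (finishes minute 60, plus 20-minute gap → minute 80), so it starts at minute 80 and finishes at 80 + 50 = minute 130.
After sample prep (finishes minute 60, plus 10-minute gap → minute 70), incubation can start at minute 70 and finishes at minute 100.
Staining waits on incubation (finishes minute 100, plus 15-minute gap → minute 115); wash step (finishes minute 130); sample prep (finishes minute 60). The latest of these is minute 130, which is the earliest staining can start.

130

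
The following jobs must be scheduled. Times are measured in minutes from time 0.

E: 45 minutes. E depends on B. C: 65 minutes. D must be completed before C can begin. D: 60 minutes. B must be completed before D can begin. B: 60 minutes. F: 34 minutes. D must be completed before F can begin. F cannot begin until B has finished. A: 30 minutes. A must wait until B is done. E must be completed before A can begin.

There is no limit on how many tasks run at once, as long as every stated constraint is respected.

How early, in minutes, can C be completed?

185

B can start immediately at minute 0; it finishes at minute 60.
After B (finishes minute 60), D can start at minute 60 and finishes at minute 120.
C cannot begin until D (finishes minute 120). It runs from minute 120 to 120 + 65 = minute 185.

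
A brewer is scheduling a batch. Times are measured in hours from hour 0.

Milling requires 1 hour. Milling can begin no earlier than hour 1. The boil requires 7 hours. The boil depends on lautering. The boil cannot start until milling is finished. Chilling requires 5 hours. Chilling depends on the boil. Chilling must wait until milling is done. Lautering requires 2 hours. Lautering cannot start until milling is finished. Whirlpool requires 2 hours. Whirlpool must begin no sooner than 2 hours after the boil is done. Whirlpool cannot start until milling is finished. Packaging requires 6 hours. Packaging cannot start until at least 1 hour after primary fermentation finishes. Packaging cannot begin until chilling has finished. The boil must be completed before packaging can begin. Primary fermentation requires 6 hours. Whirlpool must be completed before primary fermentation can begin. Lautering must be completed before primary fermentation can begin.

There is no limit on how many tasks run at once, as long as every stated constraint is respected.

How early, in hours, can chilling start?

After its own release at hour 1, milling can start at hour 1 and finishes at hour 2.
After milling (finishes hour 2), lautering can start at hour 2 and finishes at hour 4.
For the boil: lautering (finishes hour 4); milling (finishes hour 2). Taking the maximum gives a start of hour 4, and it finishes at 4 + 7 = hour 11.
Chilling waits on the boil (finishes hour 11); milling (finishes hour 2). The latest of these is hour 11, which is the earliest chilling can start.

11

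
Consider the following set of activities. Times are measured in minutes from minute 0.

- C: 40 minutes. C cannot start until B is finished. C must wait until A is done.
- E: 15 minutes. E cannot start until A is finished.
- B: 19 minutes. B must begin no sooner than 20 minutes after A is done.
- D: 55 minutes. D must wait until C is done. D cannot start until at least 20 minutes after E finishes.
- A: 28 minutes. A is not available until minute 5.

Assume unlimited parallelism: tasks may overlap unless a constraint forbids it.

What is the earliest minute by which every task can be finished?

After its own release at minute 5, A can start at minute 5 and finishes at minute 33.
E waits on A (finishes minute 33), so it starts at minute 33 and finishes at 33 + 15 = minute 48.
After A (finishes minute 33, plus 20-minute gap → minute 53), B can start at minute 53 and finishes at minute 72.
C has to wait for B (finishes minute 72); A (finishes minute 33). The latest of these is minute 72, so C runs minute 72 to 72 + 40 = minute 112.
For D: C (finishes minute 112); E (finishes minute 48, plus 20-minute gap → minute 68). Taking the maximum gives a start of minute 112, and it finishes at 112 + 55 = minute 167.
All tasks are finished once the last one completes. Finish times: A at 33, B at 72, C at 112, D at 167, E at 48. The latest is minute 167.

167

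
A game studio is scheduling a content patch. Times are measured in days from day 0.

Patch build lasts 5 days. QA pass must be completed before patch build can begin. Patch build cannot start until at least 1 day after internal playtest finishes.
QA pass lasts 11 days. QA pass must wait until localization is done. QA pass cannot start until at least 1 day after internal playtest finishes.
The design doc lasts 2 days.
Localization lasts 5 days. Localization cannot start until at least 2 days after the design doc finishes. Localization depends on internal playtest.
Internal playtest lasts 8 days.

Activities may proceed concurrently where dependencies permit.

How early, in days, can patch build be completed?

Internal playtest has no prerequisites, so it starts at day 0 and finishes at day 8.
Nothing blocks the design doc, so it runs from day 0 to day 2.
For localization: the design doc (finishes day 2, plus 2-day gap → day 4); internal playtest (finishes day 8). Taking the maximum gives a start of day 8, and it finishes at 8 + 5 = day 13.
For QA pass: localization (finishes day 13); internal playtest (finishes day 8, plus 1-day gap → day 9). Taking the maximum gives a start of day 13, and it finishes at 13 + 11 = day 24.
Patch build has to wait for QA pass (finishes day 24); internal playtest (finishes day 8, plus 1-day gap → day 9). The latest of these is day 24, so patch build runs day 24 to 24 + 5 = day 29.

29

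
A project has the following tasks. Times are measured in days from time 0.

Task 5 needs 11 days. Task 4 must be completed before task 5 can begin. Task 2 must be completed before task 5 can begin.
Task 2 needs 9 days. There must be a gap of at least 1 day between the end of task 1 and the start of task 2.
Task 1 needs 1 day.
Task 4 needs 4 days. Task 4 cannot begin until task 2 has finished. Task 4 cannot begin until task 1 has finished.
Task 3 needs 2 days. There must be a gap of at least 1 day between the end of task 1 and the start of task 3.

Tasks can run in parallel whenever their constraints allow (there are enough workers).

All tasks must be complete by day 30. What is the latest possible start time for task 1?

4

To finish by day 30, task 5 (duration 11) must start no later than day 19.
Task 4 has to be done before task 5 (must start by day 19). That means finishing by day 19, i.e. starting by 19 − 4 = day 15.
Task 2 must finish in time for task 4 (must start by day 15); task 5 (must start by day 19). The tightest is day 15, so task 2 must start by 15 − 9 = day 6.
Nothing follows task 3; the deadline of day 30 is its only limit. It must start by 30 − 2 = day 28.
For task 1: task 2 (must start by day 6, minus 1-day gap → day 5); task 3 (must start by day 28, minus 1-day gap → day 27); task 4 (must start by day 15). The most restrictive is day 5; with a 1-day duration, task 1 must start by day 4.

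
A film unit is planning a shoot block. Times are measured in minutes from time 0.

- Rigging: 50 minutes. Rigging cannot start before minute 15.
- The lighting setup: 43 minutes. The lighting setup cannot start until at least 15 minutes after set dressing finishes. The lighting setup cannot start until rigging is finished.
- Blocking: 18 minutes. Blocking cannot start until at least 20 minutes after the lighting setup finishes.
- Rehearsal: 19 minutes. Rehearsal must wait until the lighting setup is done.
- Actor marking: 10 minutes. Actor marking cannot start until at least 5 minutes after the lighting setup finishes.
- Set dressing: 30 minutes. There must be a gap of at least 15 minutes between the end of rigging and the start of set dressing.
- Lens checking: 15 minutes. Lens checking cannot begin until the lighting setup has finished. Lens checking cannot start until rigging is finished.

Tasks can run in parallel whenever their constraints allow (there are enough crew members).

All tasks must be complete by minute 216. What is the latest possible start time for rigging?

Lens checking must finish by minute 216; it takes 15 minutes, so it must start by 216 − 15 = minute 201.
Blocking must finish by minute 216; it takes 18 minutes, so it must start by 216 − 18 = minute 198.
Nothing follows actor marking; the deadline of minute 216 is its only limit. It must start by 216 − 10 = minute 206.
Nothing follows rehearsal; the deadline of minute 216 is its only limit. It must start by 216 − 19 = minute 197.
The lighting setup has several dependents: lens checking (must start by minute 201); blocking (must start by minute 198, minus 20-minute gap → minute 178); actor marking (must start by minute 206, minus 5-minute gap → minute 201); rehearsal (must start by minute 197). The earliest of those limits is minute 178, so the lighting setup must start by 178 − 43 = minute 135.
Set dressing feeds into the lighting setup (must start by minute 135, minus 15-minute gap → minute 120); so set dressing must finish by minute 120 and therefore start by minute 90.
Rigging must finish in time for set dressing (must start by minute 90, minus 15-minute gap → minute 75); the lighting setup (must start by minute 135); lens checking (must start by minute 201). The tightest is minute 75, so rigging must start by 75 − 50 = minute 25.

25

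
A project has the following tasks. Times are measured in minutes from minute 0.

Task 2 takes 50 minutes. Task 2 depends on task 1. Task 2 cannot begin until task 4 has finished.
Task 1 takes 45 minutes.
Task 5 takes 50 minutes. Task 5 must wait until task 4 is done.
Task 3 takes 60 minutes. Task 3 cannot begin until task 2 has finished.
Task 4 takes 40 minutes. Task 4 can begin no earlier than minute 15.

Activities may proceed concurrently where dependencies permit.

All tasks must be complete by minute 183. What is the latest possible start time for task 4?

33

Nothing follows task 3; the deadline of minute 183 is its only limit. It must start by 183 − 60 = minute 123.
Task 2 feeds into task 3 (must start by minute 123); so task 2 must finish by minute 123 and therefore start by minute 73.
Nothing follows task 5; the deadline of minute 183 is its only limit. It must start by 183 − 50 = minute 133.
For task 4: task 2 (must start by minute 73); task 5 (must start by minute 133). The most restrictive is minute 73; with a 40-minute duration, task 4 must start by minute 33.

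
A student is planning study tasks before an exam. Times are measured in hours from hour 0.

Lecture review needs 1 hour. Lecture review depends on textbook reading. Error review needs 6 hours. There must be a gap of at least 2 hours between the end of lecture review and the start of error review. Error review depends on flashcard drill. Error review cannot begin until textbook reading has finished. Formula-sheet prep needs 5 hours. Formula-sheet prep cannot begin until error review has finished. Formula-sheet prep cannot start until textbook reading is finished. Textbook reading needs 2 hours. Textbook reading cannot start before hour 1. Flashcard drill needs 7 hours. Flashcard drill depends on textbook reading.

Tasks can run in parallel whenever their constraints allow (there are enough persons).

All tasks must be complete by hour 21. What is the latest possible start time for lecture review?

Nothing follows formula-sheet prep; the deadline of hour 21 is its only limit. It must start by 21 − 5 = hour 16.
Error review feeds into formula-sheet prep (must start by hour 16); so error review must finish by hour 16 and therefore start by hour 10.
Since error review (must start by hour 10, minus 2-hour gap → hour 8) depends on it, lecture review must finish by hour 8. Backing off its 1-hour duration gives a latest start of hour 7.

7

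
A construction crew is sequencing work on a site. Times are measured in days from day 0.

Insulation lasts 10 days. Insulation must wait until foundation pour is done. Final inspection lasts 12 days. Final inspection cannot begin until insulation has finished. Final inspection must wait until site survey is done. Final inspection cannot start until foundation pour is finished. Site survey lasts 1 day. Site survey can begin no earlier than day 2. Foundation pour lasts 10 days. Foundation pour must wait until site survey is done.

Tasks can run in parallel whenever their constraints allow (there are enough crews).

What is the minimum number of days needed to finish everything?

Site survey waits on its own release at day 2, so it starts at day 2 and finishes at 2 + 1 = day 3.
Foundation pour waits on site survey (finishes day 3), so it starts at day 3 and finishes at 3 + 10 = day 13.
Insulation waits on foundation pour (finishes day 13), so it starts at day 13 and finishes at 13 + 10 = day 23.
Final inspection cannot start until insulation (finishes day 23); site survey (finishes day 3); foundation pour (finishes day 13). The controlling bound is day 23, so final inspection finishes at 23 + 12 = day 35.
All tasks are finished once the last one completes. Finish times: Site survey at 3, Foundation pour at 13, Insulation at 23, Final inspection at 35. The latest is day 35.

35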